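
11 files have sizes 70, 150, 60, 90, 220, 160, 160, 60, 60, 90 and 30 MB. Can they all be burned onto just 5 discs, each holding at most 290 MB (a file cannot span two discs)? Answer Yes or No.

Yes

A valid assignment using 5 discs:
  disc 1: 220 + 70 = 290
  disc 2: 160 + 90 + 30 = 280
  disc 3: 160 + 90 = 250
  disc 4: 150 + 60 + 60 = 270
  disc 5: 60 = 60
Every load is within 290 MB, so 5 discs suffice.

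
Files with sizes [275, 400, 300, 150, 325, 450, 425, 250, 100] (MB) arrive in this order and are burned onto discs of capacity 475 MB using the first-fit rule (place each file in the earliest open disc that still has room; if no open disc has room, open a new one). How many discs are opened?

7

  275 → disc 1 (new)  [load 275/475]
  400 → disc 2 (new)  [load 400/475]
  300 → disc 3 (new)  [load 300/475]
  150 → disc 1  [load 425/475]
  325 → disc 4 (new)  [load 325/475]
  450 → disc 5 (new)  [load 450/475]
  425 → disc 6 (new)  [load 425/475]
  250 → disc 7 (new)  [load 250/475]
  100 → disc 3  [load 400/475]
7 discs opened.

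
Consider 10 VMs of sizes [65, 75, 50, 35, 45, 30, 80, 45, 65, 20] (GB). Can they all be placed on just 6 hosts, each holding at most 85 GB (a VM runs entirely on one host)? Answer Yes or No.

Total = 510 GB; ⌈510/85⌉ = 6.
7 VMs each exceed half the capacity and cannot share a host, forcing at least 7 hosts.
At least 7 hosts are required, but only 6 are allowed.

No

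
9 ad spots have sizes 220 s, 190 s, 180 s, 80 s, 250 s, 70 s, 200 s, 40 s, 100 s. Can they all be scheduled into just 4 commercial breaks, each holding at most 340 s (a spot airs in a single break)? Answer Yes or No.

Total = 1330 s; ⌈1330/340⌉ = 4.
5 ad spots each exceed half the capacity and cannot share a break, forcing at least 5 commercial breaks.
At least 5 commercial breaks are required, but only 4 are allowed.

No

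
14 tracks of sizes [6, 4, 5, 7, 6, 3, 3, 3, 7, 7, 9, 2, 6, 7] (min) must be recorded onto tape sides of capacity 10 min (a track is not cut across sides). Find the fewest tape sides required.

9

Total = 9 + 7 + 7 + 7 + 7 + 6 + 6 + 6 + 5 + 4 + 3 + 3 + 3 + 2 = 75 min.
Lower bound: ⌈75/10⌉ = 8 tape sides.
A packing using 9 tape sides:
  side 1: 9 = 9
  side 2: 7 + 3 = 10
  side 3: 7 + 3 = 10
  side 4: 7 + 3 = 10
  side 5: 7 + 2 = 9
  side 6: 6 + 4 = 10
  side 7: 6 = 6
  side 8: 6 = 6
  side 9: 5 = 5
No arrangement into 8 tape sides stays within capacity, so 9 is optimal.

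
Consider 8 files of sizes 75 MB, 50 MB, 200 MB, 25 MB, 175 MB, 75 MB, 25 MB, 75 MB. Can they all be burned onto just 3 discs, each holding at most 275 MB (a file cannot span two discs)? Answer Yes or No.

A valid assignment using 3 discs:
  disc 1: 200 + 75 = 275
  disc 2: 175 + 75 + 25 = 275
  disc 3: 75 + 50 + 25 = 150
Every load is within 275 MB, so 3 discs suffice.

Yes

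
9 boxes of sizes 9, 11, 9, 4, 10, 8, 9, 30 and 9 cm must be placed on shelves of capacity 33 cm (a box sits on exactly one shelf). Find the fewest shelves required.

4

Total = 30 + 11 + 10 + 9 + 9 + 9 + 9 + 8 + 4 = 99 cm.
Lower bound: ⌈99/33⌉ = 3 shelves.
A packing using 4 shelves:
  shelf 1: 30 = 30
  shelf 2: 11 + 10 + 9 = 30
  shelf 3: 9 + 9 + 9 + 4 = 31
  shelf 4: 8 = 8
No arrangement into 3 shelves stays within capacity, so 4 is optimal.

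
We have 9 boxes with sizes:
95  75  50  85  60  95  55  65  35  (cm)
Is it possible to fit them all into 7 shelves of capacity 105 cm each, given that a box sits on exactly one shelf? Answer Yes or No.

Yes

A valid assignment using 7 shelves:
  shelf 1: 95 = 95
  shelf 2: 95 = 95
  shelf 3: 85 = 85
  shelf 4: 75 = 75
  shelf 5: 65 + 35 = 100
  shelf 6: 60 = 60
  shelf 7: 55 + 50 = 105
Every load is within 105 cm, so 7 shelves suffice.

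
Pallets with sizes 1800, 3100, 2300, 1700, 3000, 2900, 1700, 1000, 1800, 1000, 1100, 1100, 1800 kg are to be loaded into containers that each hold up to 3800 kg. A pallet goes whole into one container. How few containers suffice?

8

Total = 3100 + 3000 + 2900 + 2300 + 1800 + 1800 + 1800 + 1700 + 1700 + 1100 + 1100 + 1000 + 1000 = 24300 kg.
Lower bound: ⌈24300/3800⌉ = 7 containers.
A packing using 8 containers:
  container 1: 3100 = 3100
  container 2: 3000 = 3000
  container 3: 2900 = 2900
  container 4: 2300 + 1100 = 3400
  container 5: 1800 + 1800 = 3600
  container 6: 1800 + 1700 = 3500
  container 7: 1700 + 1100 + 1000 = 3800
  container 8: 1000 = 1000
No arrangement into 7 containers stays within capacity, so 8 is optimal.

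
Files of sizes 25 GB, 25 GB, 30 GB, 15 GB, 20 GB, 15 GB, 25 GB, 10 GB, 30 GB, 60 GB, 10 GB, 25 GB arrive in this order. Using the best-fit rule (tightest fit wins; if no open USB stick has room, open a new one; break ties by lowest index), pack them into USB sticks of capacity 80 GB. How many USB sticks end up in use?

  25 → USB stick 1 (new)  [load 25/80]
  25 → USB stick 1  [load 50/80]
  30 → USB stick 1  [load 80/80]
  15 → USB stick 2 (new)  [load 15/80]
  20 → USB stick 2  [load 35/80]
  15 → USB stick 2  [load 50/80]
  25 → USB stick 2  [load 75/80]
  10 → USB stick 3 (new)  [load 10/80]
  30 → USB stick 3  [load 40/80]
  60 → USB stick 4 (new)  [load 60/80]
  10 → USB stick 4  [load 70/80]
  25 → USB stick 3  [load 65/80]
4 USB sticks opened.

4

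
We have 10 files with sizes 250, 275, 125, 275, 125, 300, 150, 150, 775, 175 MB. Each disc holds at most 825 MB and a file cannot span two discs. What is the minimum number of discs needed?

Total = 775 + 300 + 275 + 275 + 250 + 175 + 150 + 150 + 125 + 125 = 2600 MB.
Lower bound: ⌈2600/825⌉ = 4 discs.
A packing using 4 discs:
  disc 1: 775 = 775
  disc 2: 300 + 275 + 250 = 825
  disc 3: 275 + 175 + 150 + 150 = 750
  disc 4: 125 + 125 = 250
This matches the lower bound, so 4 is optimal.

4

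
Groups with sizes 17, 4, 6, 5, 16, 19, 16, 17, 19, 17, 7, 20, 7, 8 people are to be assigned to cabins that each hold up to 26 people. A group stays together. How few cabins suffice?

8

Total = 20 + 19 + 19 + 17 + 17 + 17 + 16 + 16 + 8 + 7 + 7 + 6 + 5 + 4 = 178 people.
Lower bound: ⌈178/26⌉ = 7 cabins.
Also, 8 groups each exceed 13 people, and no two of those can share a cabin, so at least 8 cabins are needed.
A packing using 8 cabins:
  cabin 1: 20 + 6 = 26
  cabin 2: 19 + 7 = 26
  cabin 3: 19 + 7 = 26
  cabin 4: 17 + 8 = 25
  cabin 5: 17 + 5 + 4 = 26
  cabin 6: 17 = 17
  cabin 7: 16 = 16
  cabin 8: 16 = 16
This matches the lower bound, so 8 is optimal.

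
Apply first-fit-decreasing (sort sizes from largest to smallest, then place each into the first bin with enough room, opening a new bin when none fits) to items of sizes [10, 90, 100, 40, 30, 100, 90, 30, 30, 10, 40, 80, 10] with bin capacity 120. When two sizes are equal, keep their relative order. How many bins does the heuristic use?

Sorted descending: 100, 100, 90, 90, 80, 40, 40, 30, 30, 30, 10, 10, 10.
  100 → bin 1 (new)  [load 100/120]
  100 → bin 2 (new)  [load 100/120]
  90 → bin 3 (new)  [load 90/120]
  90 → bin 4 (new)  [load 90/120]
  80 → bin 5 (new)  [load 80/120]
  40 → bin 5  [load 120/120]
  40 → bin 6 (new)  [load 40/120]
  30 → bin 3  [load 120/120]
  30 → bin 4  [load 120/120]
  30 → bin 6  [load 70/120]
  10 → bin 1  [load 110/120]
  10 → bin 1  [load 120/120]
  10 → bin 2  [load 110/120]
6 bins opened.

6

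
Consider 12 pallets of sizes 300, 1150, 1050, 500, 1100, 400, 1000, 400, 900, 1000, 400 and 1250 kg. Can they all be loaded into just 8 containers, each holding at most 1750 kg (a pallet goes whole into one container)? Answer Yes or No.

A valid assignment using 7 containers:
  container 1: 1250 + 500 = 1750
  container 2: 1150 + 400 = 1550
  container 3: 1100 + 400 = 1500
  container 4: 1050 + 400 + 300 = 1750
  container 5: 1000 = 1000
  container 6: 1000 = 1000
  container 7: 900 = 900
That uses only 7 ≤ 8, so 8 containers are enough.

Yes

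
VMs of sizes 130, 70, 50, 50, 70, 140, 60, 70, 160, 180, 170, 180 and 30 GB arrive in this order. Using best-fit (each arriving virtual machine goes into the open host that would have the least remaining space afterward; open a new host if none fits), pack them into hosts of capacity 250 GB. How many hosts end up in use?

7

  130 → host 1 (new)  [load 130/250]
  70 → host 1  [load 200/250]
  50 → host 1  [load 250/250]
  50 → host 2 (new)  [load 50/250]
  70 → host 2  [load 120/250]
  140 → host 3 (new)  [load 140/250]
  60 → host 3  [load 200/250]
  70 → host 2  [load 190/250]
  160 → host 4 (new)  [load 160/250]
  180 → host 5 (new)  [load 180/250]
  170 → host 6 (new)  [load 170/250]
  180 → host 7 (new)  [load 180/250]
  30 → host 3  [load 230/250]
7 hosts opened.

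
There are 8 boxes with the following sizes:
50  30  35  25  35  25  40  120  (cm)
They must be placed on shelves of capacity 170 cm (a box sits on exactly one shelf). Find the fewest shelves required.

Total = 120 + 50 + 40 + 35 + 35 + 30 + 25 + 25 = 360 cm.
Lower bound: ⌈360/170⌉ = 3 shelves.
A packing using 3 shelves:
  shelf 1: 120 + 50 = 170
  shelf 2: 40 + 35 + 35 + 30 + 25 = 165
  shelf 3: 25 = 25
This matches the lower bound, so 3 is optimal.

3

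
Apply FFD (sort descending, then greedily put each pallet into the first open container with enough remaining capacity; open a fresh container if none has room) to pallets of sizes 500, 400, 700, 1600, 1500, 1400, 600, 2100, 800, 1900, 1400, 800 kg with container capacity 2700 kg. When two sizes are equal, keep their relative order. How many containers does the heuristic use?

Sorted descending: 2100, 1900, 1600, 1500, 1400, 1400, 800, 800, 700, 600, 500, 400.
  2100 → container 1 (new)  [load 2100/2700]
  1900 → container 2 (new)  [load 1900/2700]
  1600 → container 3 (new)  [load 1600/2700]
  1500 → container 4 (new)  [load 1500/2700]
  1400 → container 5 (new)  [load 1400/2700]
  1400 → container 6 (new)  [load 1400/2700]
  800 → container 2  [load 2700/2700]
  800 → container 3  [load 2400/2700]
  700 → container 4  [load 2200/2700]
  600 → container 1  [load 2700/2700]
  500 → container 4  [load 2700/2700]
  400 → container 5  [load 1800/2700]
6 containers opened.

6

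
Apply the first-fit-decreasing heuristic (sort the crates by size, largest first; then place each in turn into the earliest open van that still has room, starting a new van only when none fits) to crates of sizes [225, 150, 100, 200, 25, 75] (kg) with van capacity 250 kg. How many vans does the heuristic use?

4

Sorted descending: 225, 200, 150, 100, 75, 25.
  225 → van 1 (new)  [load 225/250]
  200 → van 2 (new)  [load 200/250]
  150 → van 3 (new)  [load 150/250]
  100 → van 3  [load 250/250]
  75 → van 4 (new)  [load 75/250]
  25 → van 1  [load 250/250]
4 vans opened.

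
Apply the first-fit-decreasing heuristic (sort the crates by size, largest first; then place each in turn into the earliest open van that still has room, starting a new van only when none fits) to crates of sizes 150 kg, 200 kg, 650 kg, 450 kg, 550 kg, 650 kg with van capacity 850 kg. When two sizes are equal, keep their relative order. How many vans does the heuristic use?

4

Sorted descending: 650, 650, 550, 450, 200, 150.
  650 → van 1 (new)  [load 650/850]
  650 → van 2 (new)  [load 650/850]
  550 → van 3 (new)  [load 550/850]
  450 → van 4 (new)  [load 450/850]
  200 → van 1  [load 850/850]
  150 → van 2  [load 800/850]
4 vans opened.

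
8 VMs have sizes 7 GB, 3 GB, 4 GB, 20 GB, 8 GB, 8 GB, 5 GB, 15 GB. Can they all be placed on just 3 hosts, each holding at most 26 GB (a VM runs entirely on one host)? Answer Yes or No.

Yes

A valid assignment using 3 hosts:
  host 1: 20 + 5 = 25
  host 2: 15 + 8 + 3 = 26
  host 3: 8 + 7 + 4 = 19
Every load is within 26 GB, so 3 hosts suffice.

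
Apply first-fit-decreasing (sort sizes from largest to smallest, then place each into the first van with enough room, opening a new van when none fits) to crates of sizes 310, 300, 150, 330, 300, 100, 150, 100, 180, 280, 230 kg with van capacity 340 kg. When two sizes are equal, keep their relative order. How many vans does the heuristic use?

Sorted descending: 330, 310, 300, 300, 280, 230, 180, 150, 150, 100, 100.
  330 → van 1 (new)  [load 330/340]
  310 → van 2 (new)  [load 310/340]
  300 → van 3 (new)  [load 300/340]
  300 → van 4 (new)  [load 300/340]
  280 → van 5 (new)  [load 280/340]
  230 → van 6 (new)  [load 230/340]
  180 → van 7 (new)  [load 180/340]
  150 → van 7  [load 330/340]
  150 → van 8 (new)  [load 150/340]
  100 → van 6  [load 330/340]
  100 → van 8  [load 250/340]
8 vans opened.

8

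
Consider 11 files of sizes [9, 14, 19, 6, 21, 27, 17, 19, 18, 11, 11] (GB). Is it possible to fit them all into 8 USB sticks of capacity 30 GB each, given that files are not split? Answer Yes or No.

A valid assignment using 7 USB sticks:
  USB stick 1: 27 = 27
  USB stick 2: 21 + 9 = 30
  USB stick 3: 19 + 11 = 30
  USB stick 4: 19 + 11 = 30
  USB stick 5: 18 + 6 = 24
  USB stick 6: 17 = 17
  USB stick 7: 14 = 14
That uses only 7 ≤ 8, so 8 USB sticks are enough.

Yes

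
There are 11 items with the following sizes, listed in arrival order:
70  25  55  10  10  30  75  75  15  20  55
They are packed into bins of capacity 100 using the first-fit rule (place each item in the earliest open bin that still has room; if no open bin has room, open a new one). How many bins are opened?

  70 → bin 1 (new)  [load 70/100]
  25 → bin 1  [load 95/100]
  55 → bin 2 (new)  [load 55/100]
  10 → bin 2  [load 65/100]
  10 → bin 2  [load 75/100]
  30 → bin 3 (new)  [load 30/100]
  75 → bin 4 (new)  [load 75/100]
  75 → bin 5 (new)  [load 75/100]
  15 → bin 2  [load 90/100]
  20 → bin 3  [load 50/100]
  55 → bin 6 (new)  [load 55/100]
6 bins opened.

6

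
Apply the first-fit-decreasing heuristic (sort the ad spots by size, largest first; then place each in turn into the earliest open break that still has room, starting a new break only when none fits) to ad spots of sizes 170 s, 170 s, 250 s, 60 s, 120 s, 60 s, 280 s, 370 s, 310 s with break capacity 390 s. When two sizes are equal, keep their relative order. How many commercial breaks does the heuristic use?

5

Sorted descending: 370, 310, 280, 250, 170, 170, 120, 60, 60.
  370 → break 1 (new)  [load 370/390]
  310 → break 2 (new)  [load 310/390]
  280 → break 3 (new)  [load 280/390]
  250 → break 4 (new)  [load 250/390]
  170 → break 5 (new)  [load 170/390]
  170 → break 5  [load 340/390]
  120 → break 4  [load 370/390]
  60 → break 2  [load 370/390]
  60 → break 3  [load 340/390]
5 commercial breaks opened.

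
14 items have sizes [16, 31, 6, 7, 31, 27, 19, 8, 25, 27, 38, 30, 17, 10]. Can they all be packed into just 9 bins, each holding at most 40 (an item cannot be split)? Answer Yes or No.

A valid assignment using 9 bins:
  bin 1: 38 = 38
  bin 2: 31 + 8 = 39
  bin 3: 31 + 7 = 38
  bin 4: 30 + 10 = 40
  bin 5: 27 + 6 = 33
  bin 6: 27 = 27
  bin 7: 25 = 25
  bin 8: 19 + 17 = 36
  bin 9: 16 = 16
Every load is within 40, so 9 bins suffice.

Yes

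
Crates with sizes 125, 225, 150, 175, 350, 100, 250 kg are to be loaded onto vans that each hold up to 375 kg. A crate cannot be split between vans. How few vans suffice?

Total = 350 + 250 + 225 + 175 + 150 + 125 + 100 = 1375 kg.
Lower bound: ⌈1375/375⌉ = 4 vans.
A packing using 4 vans:
  van 1: 350 = 350
  van 2: 250 + 125 = 375
  van 3: 225 + 150 = 375
  van 4: 175 + 100 = 275
This matches the lower bound, so 4 is optimal.

4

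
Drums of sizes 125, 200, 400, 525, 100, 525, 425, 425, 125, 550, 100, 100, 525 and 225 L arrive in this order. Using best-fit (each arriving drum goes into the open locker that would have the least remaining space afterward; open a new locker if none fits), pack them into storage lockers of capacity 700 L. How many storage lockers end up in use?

  125 → locker 1 (new)  [load 125/700]
  200 → locker 1  [load 325/700]
  400 → locker 2 (new)  [load 400/700]
  525 → locker 3 (new)  [load 525/700]
  100 → locker 3  [load 625/700]
  525 → locker 4 (new)  [load 525/700]
  425 → locker 5 (new)  [load 425/700]
  425 → locker 6 (new)  [load 425/700]
  125 → locker 4  [load 650/700]
  550 → locker 7 (new)  [load 550/700]
  100 → locker 7  [load 650/700]
  100 → locker 5  [load 525/700]
  525 → locker 8 (new)  [load 525/700]
  225 → locker 6  [load 650/700]
8 storage lockers opened.

8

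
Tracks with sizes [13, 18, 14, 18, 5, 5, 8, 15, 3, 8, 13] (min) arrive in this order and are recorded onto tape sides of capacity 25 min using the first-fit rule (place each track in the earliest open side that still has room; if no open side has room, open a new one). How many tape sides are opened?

6

  13 → side 1 (new)  [load 13/25]
  18 → side 2 (new)  [load 18/25]
  14 → side 3 (new)  [load 14/25]
  18 → side 4 (new)  [load 18/25]
  5 → side 1  [load 18/25]
  5 → side 1  [load 23/25]
  8 → side 3  [load 22/25]
  15 → side 5 (new)  [load 15/25]
  3 → side 2  [load 21/25]
  8 → side 5  [load 23/25]
  13 → side 6 (new)  [load 13/25]
6 tape sides opened.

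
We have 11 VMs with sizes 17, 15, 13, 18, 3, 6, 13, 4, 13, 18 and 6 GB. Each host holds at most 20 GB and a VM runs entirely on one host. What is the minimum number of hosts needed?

Total = 18 + 18 + 17 + 15 + 13 + 13 + 13 + 6 + 6 + 4 + 3 = 126 GB.
Lower bound: ⌈126/20⌉ = 7 hosts.
A packing using 7 hosts:
  host 1: 18 = 18
  host 2: 18 = 18
  host 3: 17 + 3 = 20
  host 4: 15 + 4 = 19
  host 5: 13 + 6 = 19
  host 6: 13 + 6 = 19
  host 7: 13 = 13
This matches the lower bound, so 7 is optimal.

7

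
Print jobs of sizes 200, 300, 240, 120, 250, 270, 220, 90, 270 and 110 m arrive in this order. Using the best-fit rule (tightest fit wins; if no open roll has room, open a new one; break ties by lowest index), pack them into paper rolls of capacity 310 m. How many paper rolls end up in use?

8

  200 → roll 1 (new)  [load 200/310]
  300 → roll 2 (new)  [load 300/310]
  240 → roll 3 (new)  [load 240/310]
  120 → roll 4 (new)  [load 120/310]
  250 → roll 5 (new)  [load 250/310]
  270 → roll 6 (new)  [load 270/310]
  220 → roll 7 (new)  [load 220/310]
  90 → roll 7  [load 310/310]
  270 → roll 8 (new)  [load 270/310]
  110 → roll 1  [load 310/310]
8 paper rolls opened.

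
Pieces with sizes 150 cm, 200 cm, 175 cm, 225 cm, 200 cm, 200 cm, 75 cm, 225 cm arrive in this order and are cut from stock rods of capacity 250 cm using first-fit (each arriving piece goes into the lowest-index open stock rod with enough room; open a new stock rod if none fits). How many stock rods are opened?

  150 → stock rod 1 (new)  [load 150/250]
  200 → stock rod 2 (new)  [load 200/250]
  175 → stock rod 3 (new)  [load 175/250]
  225 → stock rod 4 (new)  [load 225/250]
  200 → stock rod 5 (new)  [load 200/250]
  200 → stock rod 6 (new)  [load 200/250]
  75 → stock rod 1  [load 225/250]
  225 → stock rod 7 (new)  [load 225/250]
7 stock rods opened.

7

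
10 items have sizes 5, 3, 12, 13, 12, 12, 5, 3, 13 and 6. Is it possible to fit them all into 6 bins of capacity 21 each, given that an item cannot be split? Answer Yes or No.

A valid assignment using 5 bins:
  bin 1: 13 + 6 = 19
  bin 2: 13 + 5 + 3 = 21
  bin 3: 12 + 5 + 3 = 20
  bin 4: 12 = 12
  bin 5: 12 = 12
That uses only 5 ≤ 6, so 6 bins are enough.

Yes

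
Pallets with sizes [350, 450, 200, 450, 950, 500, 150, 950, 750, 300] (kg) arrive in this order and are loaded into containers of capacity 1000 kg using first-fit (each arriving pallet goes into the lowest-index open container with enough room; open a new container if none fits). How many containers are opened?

6

  350 → container 1 (new)  [load 350/1000]
  450 → container 1  [load 800/1000]
  200 → container 1  [load 1000/1000]
  450 → container 2 (new)  [load 450/1000]
  950 → container 3 (new)  [load 950/1000]
  500 → container 2  [load 950/1000]
  150 → container 4 (new)  [load 150/1000]
  950 → container 5 (new)  [load 950/1000]
  750 → container 4  [load 900/1000]
  300 → container 6 (new)  [load 300/1000]
6 containers opened.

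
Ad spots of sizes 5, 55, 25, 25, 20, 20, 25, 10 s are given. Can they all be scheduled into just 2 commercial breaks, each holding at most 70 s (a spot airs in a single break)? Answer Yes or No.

Total = 185 s; ⌈185/70⌉ = 3.
At least 3 commercial breaks are required, but only 2 are allowed.

No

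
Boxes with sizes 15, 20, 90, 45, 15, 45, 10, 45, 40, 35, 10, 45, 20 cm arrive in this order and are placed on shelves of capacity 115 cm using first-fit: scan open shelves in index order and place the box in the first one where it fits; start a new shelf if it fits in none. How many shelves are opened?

5

  15 → shelf 1 (new)  [load 15/115]
  20 → shelf 1  [load 35/115]
  90 → shelf 2 (new)  [load 90/115]
  45 → shelf 1  [load 80/115]
  15 → shelf 1  [load 95/115]
  45 → shelf 3 (new)  [load 45/115]
  10 → shelf 1  [load 105/115]
  45 → shelf 3  [load 90/115]
  40 → shelf 4 (new)  [load 40/115]
  35 → shelf 4  [load 75/115]
  10 → shelf 1  [load 115/115]
  45 → shelf 5 (new)  [load 45/115]
  20 → shelf 2  [load 110/115]
5 shelves opened.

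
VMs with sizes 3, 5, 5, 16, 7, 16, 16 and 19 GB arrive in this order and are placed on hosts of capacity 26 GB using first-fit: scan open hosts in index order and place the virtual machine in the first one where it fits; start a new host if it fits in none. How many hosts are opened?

  3 → host 1 (new)  [load 3/26]
  5 → host 1  [load 8/26]
  5 → host 1  [load 13/26]
  16 → host 2 (new)  [load 16/26]
  7 → host 1  [load 20/26]
  16 → host 3 (new)  [load 16/26]
  16 → host 4 (new)  [load 16/26]
  19 → host 5 (new)  [load 19/26]
5 hosts opened.

5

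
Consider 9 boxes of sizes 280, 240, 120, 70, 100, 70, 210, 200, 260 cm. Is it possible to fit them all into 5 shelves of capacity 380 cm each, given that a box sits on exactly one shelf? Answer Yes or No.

A valid assignment using 5 shelves:
  shelf 1: 280 + 100 = 380
  shelf 2: 260 + 120 = 380
  shelf 3: 240 + 70 + 70 = 380
  shelf 4: 210 = 210
  shelf 5: 200 = 200
Every load is within 380 cm, so 5 shelves suffice.

Yes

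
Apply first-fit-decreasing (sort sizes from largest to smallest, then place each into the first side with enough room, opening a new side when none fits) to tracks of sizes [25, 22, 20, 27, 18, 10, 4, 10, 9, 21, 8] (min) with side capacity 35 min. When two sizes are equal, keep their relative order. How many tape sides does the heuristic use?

Sorted descending: 27, 25, 22, 21, 20, 18, 10, 10, 9, 8, 4.
  27 → side 1 (new)  [load 27/35]
  25 → side 2 (new)  [load 25/35]
  22 → side 3 (new)  [load 22/35]
  21 → side 4 (new)  [load 21/35]
  20 → side 5 (new)  [load 20/35]
  18 → side 6 (new)  [load 18/35]
  10 → side 2  [load 35/35]
  10 → side 3  [load 32/35]
  9 → side 4  [load 30/35]
  8 → side 1  [load 35/35]
  4 → side 4  [load 34/35]
6 tape sides opened.

6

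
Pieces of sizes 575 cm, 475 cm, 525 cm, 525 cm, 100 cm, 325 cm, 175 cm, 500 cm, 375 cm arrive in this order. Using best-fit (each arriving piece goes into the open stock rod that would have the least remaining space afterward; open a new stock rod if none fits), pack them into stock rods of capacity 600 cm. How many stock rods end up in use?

7

  575 → stock rod 1 (new)  [load 575/600]
  475 → stock rod 2 (new)  [load 475/600]
  525 → stock rod 3 (new)  [load 525/600]
  525 → stock rod 4 (new)  [load 525/600]
  100 → stock rod 2  [load 575/600]
  325 → stock rod 5 (new)  [load 325/600]
  175 → stock rod 5  [load 500/600]
  500 → stock rod 6 (new)  [load 500/600]
  375 → stock rod 7 (new)  [load 375/600]
7 stock rods opened.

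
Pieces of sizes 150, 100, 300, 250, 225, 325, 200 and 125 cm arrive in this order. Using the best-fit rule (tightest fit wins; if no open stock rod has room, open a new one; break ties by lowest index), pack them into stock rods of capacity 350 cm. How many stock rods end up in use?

  150 → stock rod 1 (new)  [load 150/350]
  100 → stock rod 1  [load 250/350]
  300 → stock rod 2 (new)  [load 300/350]
  250 → stock rod 3 (new)  [load 250/350]
  225 → stock rod 4 (new)  [load 225/350]
  325 → stock rod 5 (new)  [load 325/350]
  200 → stock rod 6 (new)  [load 200/350]
  125 → stock rod 4  [load 350/350]
6 stock rods opened.

6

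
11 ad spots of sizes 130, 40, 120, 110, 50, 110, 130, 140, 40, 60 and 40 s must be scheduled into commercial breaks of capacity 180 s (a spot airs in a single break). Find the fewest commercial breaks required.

Total = 140 + 130 + 130 + 120 + 110 + 110 + 60 + 50 + 40 + 40 + 40 = 970 s.
Lower bound: ⌈970/180⌉ = 6 commercial breaks.
A packing using 6 commercial breaks:
  break 1: 140 + 40 = 180
  break 2: 130 + 50 = 180
  break 3: 130 + 40 = 170
  break 4: 120 + 60 = 180
  break 5: 110 + 40 = 150
  break 6: 110 = 110
This matches the lower bound, so 6 is optimal.

6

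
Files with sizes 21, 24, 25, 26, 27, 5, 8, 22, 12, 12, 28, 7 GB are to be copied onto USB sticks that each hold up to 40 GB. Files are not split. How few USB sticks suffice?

7

Total = 28 + 27 + 26 + 25 + 24 + 22 + 21 + 12 + 12 + 8 + 7 + 5 = 217 GB.
Lower bound: ⌈217/40⌉ = 6 USB sticks.
Also, 7 files each exceed 20 GB, and no two of those can share a USB stick, so at least 7 USB sticks are needed.
A packing using 7 USB sticks:
  USB stick 1: 28 + 12 = 40
  USB stick 2: 27 + 12 = 39
  USB stick 3: 26 + 8 + 5 = 39
  USB stick 4: 25 + 7 = 32
  USB stick 5: 24 = 24
  USB stick 6: 22 = 22
  USB stick 7: 21 = 21
This matches the lower bound, so 7 is optimal.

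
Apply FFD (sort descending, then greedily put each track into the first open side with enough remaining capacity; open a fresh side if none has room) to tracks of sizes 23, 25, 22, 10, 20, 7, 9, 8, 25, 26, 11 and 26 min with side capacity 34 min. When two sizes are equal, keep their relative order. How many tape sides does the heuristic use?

Sorted descending: 26, 26, 25, 25, 23, 22, 20, 11, 10, 9, 8, 7.
  26 → side 1 (new)  [load 26/34]
  26 → side 2 (new)  [load 26/34]
  25 → side 3 (new)  [load 25/34]
  25 → side 4 (new)  [load 25/34]
  23 → side 5 (new)  [load 23/34]
  22 → side 6 (new)  [load 22/34]
  20 → side 7 (new)  [load 20/34]
  11 → side 5  [load 34/34]
  10 → side 6  [load 32/34]
  9 → side 3  [load 34/34]
  8 → side 1  [load 34/34]
  7 → side 2  [load 33/34]
7 tape sides opened.

7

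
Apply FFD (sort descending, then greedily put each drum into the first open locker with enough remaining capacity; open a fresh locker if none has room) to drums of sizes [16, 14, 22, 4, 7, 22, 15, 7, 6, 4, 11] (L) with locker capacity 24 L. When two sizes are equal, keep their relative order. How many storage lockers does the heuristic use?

Sorted descending: 22, 22, 16, 15, 14, 11, 7, 7, 6, 4, 4.
  22 → locker 1 (new)  [load 22/24]
  22 → locker 2 (new)  [load 22/24]
  16 → locker 3 (new)  [load 16/24]
  15 → locker 4 (new)  [load 15/24]
  14 → locker 5 (new)  [load 14/24]
  11 → locker 6 (new)  [load 11/24]
  7 → locker 3  [load 23/24]
  7 → locker 4  [load 22/24]
  6 → locker 5  [load 20/24]
  4 → locker 5  [load 24/24]
  4 → locker 6  [load 15/24]
6 storage lockers opened.

6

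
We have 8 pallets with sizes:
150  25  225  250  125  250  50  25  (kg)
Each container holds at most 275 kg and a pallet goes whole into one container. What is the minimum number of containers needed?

Total = 250 + 250 + 225 + 150 + 125 + 50 + 25 + 25 = 1100 kg.
Lower bound: ⌈1100/275⌉ = 4 containers.
A packing using 4 containers:
  container 1: 250 + 25 = 275
  container 2: 250 + 25 = 275
  container 3: 225 + 50 = 275
  container 4: 150 + 125 = 275
This matches the lower bound, so 4 is optimal.

4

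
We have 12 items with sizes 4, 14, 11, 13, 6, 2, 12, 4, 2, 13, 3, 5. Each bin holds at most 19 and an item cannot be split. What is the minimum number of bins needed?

Total = 14 + 13 + 13 + 12 + 11 + 6 + 5 + 4 + 4 + 3 + 2 + 2 = 89.
Lower bound: ⌈89/19⌉ = 5 bins.
A packing using 5 bins:
  bin 1: 14 + 5 = 19
  bin 2: 13 + 6 = 19
  bin 3: 13 + 4 + 2 = 19
  bin 4: 12 + 4 + 3 = 19
  bin 5: 11 + 2 = 13
This matches the lower bound, so 5 is optimal.

5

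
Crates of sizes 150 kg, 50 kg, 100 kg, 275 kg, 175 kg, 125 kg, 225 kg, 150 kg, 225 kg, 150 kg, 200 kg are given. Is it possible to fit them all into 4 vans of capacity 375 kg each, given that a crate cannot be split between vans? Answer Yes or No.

No

Total = 1825 kg; ⌈1825/375⌉ = 5.
At least 5 vans are required, but only 4 are allowed.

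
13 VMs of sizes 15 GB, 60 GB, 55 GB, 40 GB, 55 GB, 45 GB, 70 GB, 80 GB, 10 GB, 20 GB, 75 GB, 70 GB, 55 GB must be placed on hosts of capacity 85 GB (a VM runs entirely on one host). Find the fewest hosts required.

9

Total = 80 + 75 + 70 + 70 + 60 + 55 + 55 + 55 + 45 + 40 + 20 + 15 + 10 = 650 GB.
Lower bound: ⌈650/85⌉ = 8 hosts.
Also, 9 VMs each exceed 85/2 GB, and no two of those can share a host, so at least 9 hosts are needed.
A packing using 9 hosts:
  host 1: 80 = 80
  host 2: 75 + 10 = 85
  host 3: 70 + 15 = 85
  host 4: 70 = 70
  host 5: 60 + 20 = 80
  host 6: 55 = 55
  host 7: 55 = 55
  host 8: 55 = 55
  host 9: 45 + 40 = 85
This matches the lower bound, so 9 is optimal.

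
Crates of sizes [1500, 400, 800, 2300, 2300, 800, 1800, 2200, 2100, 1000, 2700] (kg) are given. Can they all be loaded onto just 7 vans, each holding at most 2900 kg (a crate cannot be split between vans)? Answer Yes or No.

A valid assignment using 7 vans:
  van 1: 2700 = 2700
  van 2: 2300 + 400 = 2700
  van 3: 2300 = 2300
  van 4: 2200 = 2200
  van 5: 2100 + 800 = 2900
  van 6: 1800 + 1000 = 2800
  van 7: 1500 + 800 = 2300
Every load is within 2900 kg, so 7 vans suffice.

Yes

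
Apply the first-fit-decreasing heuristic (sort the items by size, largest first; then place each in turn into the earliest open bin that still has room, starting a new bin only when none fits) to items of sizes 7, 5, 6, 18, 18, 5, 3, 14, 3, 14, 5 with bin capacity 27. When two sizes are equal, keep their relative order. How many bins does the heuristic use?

Sorted descending: 18, 18, 14, 14, 7, 6, 5, 5, 5, 3, 3.
  18 → bin 1 (new)  [load 18/27]
  18 → bin 2 (new)  [load 18/27]
  14 → bin 3 (new)  [load 14/27]
  14 → bin 4 (new)  [load 14/27]
  7 → bin 1  [load 25/27]
  6 → bin 2  [load 24/27]
  5 → bin 3  [load 19/27]
  5 → bin 3  [load 24/27]
  5 → bin 4  [load 19/27]
  3 → bin 2  [load 27/27]
  3 → bin 3  [load 27/27]
4 bins opened.

4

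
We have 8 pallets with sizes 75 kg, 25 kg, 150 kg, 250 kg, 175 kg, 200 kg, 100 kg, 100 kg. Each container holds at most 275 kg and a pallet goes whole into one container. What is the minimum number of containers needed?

4

Total = 250 + 200 + 175 + 150 + 100 + 100 + 75 + 25 = 1075 kg.
Lower bound: ⌈1075/275⌉ = 4 containers.
A packing using 4 containers:
  container 1: 250 + 25 = 275
  container 2: 200 + 75 = 275
  container 3: 175 + 100 = 275
  container 4: 150 + 100 = 250
This matches the lower bound, so 4 is optimal.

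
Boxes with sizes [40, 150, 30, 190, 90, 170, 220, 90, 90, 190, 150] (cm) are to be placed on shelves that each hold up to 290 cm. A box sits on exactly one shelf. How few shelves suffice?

6

Total = 220 + 190 + 190 + 170 + 150 + 150 + 90 + 90 + 90 + 40 + 30 = 1410 cm.
Lower bound: ⌈1410/290⌉ = 5 shelves.
Also, 6 boxes each exceed 145 cm, and no two of those can share a shelf, so at least 6 shelves are needed.
A packing using 6 shelves:
  shelf 1: 220 + 40 + 30 = 290
  shelf 2: 190 + 90 = 280
  shelf 3: 190 + 90 = 280
  shelf 4: 170 + 90 = 260
  shelf 5: 150 = 150
  shelf 6: 150 = 150
This matches the lower bound, so 6 is optimal.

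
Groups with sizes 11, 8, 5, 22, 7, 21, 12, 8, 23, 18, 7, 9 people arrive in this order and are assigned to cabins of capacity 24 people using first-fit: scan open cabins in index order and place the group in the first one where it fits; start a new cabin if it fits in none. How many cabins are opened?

7

  11 → cabin 1 (new)  [load 11/24]
  8 → cabin 1  [load 19/24]
  5 → cabin 1  [load 24/24]
  22 → cabin 2 (new)  [load 22/24]
  7 → cabin 3 (new)  [load 7/24]
  21 → cabin 4 (new)  [load 21/24]
  12 → cabin 3  [load 19/24]
  8 → cabin 5 (new)  [load 8/24]
  23 → cabin 6 (new)  [load 23/24]
  18 → cabin 7 (new)  [load 18/24]
  7 → cabin 5  [load 15/24]
  9 → cabin 5  [load 24/24]
7 cabins opened.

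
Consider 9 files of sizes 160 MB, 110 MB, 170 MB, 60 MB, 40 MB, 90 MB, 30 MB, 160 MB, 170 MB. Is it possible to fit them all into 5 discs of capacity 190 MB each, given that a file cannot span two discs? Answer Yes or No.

No

Total = 990 MB; ⌈990/190⌉ = 6.
At least 6 discs are required, but only 5 are allowed.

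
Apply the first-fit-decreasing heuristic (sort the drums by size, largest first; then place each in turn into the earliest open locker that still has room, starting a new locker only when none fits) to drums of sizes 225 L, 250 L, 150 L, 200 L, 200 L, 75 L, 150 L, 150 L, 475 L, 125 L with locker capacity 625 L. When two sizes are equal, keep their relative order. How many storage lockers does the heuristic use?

4

Sorted descending: 475, 250, 225, 200, 200, 150, 150, 150, 125, 75.
  475 → locker 1 (new)  [load 475/625]
  250 → locker 2 (new)  [load 250/625]
  225 → locker 2  [load 475/625]
  200 → locker 3 (new)  [load 200/625]
  200 → locker 3  [load 400/625]
  150 → locker 1  [load 625/625]
  150 → locker 2  [load 625/625]
  150 → locker 3  [load 550/625]
  125 → locker 4 (new)  [load 125/625]
  75 → locker 3  [load 625/625]
4 storage lockers opened.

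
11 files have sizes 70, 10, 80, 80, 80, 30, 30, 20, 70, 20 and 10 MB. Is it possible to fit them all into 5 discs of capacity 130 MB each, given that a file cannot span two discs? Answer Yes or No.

A valid assignment using 5 discs:
  disc 1: 80 + 30 + 20 = 130
  disc 2: 80 + 30 + 20 = 130
  disc 3: 80 + 10 + 10 = 100
  disc 4: 70 = 70
  disc 5: 70 = 70
Every load is within 130 MB, so 5 discs suffice.

Yes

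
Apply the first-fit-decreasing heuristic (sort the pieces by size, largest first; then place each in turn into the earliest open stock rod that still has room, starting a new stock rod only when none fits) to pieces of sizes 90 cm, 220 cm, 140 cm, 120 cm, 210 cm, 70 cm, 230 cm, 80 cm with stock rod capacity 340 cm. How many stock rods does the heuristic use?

4

Sorted descending: 230, 220, 210, 140, 120, 90, 80, 70.
  230 → stock rod 1 (new)  [load 230/340]
  220 → stock rod 2 (new)  [load 220/340]
  210 → stock rod 3 (new)  [load 210/340]
  140 → stock rod 4 (new)  [load 140/340]
  120 → stock rod 2  [load 340/340]
  90 → stock rod 1  [load 320/340]
  80 → stock rod 3  [load 290/340]
  70 → stock rod 4  [load 210/340]
4 stock rods opened.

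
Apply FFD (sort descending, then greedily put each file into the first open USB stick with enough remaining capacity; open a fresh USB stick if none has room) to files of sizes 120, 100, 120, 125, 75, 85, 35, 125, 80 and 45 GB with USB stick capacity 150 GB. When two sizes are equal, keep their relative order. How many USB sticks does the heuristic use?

8

Sorted descending: 125, 125, 120, 120, 100, 85, 80, 75, 45, 35.
  125 → USB stick 1 (new)  [load 125/150]
  125 → USB stick 2 (new)  [load 125/150]
  120 → USB stick 3 (new)  [load 120/150]
  120 → USB stick 4 (new)  [load 120/150]
  100 → USB stick 5 (new)  [load 100/150]
  85 → USB stick 6 (new)  [load 85/150]
  80 → USB stick 7 (new)  [load 80/150]
  75 → USB stick 8 (new)  [load 75/150]
  45 → USB stick 5  [load 145/150]
  35 → USB stick 6  [load 120/150]
8 USB sticks opened.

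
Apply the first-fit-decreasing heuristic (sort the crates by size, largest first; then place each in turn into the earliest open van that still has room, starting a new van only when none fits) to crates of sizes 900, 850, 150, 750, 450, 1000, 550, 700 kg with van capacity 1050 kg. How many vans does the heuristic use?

Sorted descending: 1000, 900, 850, 750, 700, 550, 450, 150.
  1000 → van 1 (new)  [load 1000/1050]
  900 → van 2 (new)  [load 900/1050]
  850 → van 3 (new)  [load 850/1050]
  750 → van 4 (new)  [load 750/1050]
  700 → van 5 (new)  [load 700/1050]
  550 → van 6 (new)  [load 550/1050]
  450 → van 6  [load 1000/1050]
  150 → van 2  [load 1050/1050]
6 vans opened.

6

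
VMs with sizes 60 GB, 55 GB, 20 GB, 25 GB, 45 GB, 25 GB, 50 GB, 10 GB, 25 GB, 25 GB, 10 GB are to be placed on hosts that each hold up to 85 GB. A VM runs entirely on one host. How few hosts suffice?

5

Total = 60 + 55 + 50 + 45 + 25 + 25 + 25 + 25 + 20 + 10 + 10 = 350 GB.
Lower bound: ⌈350/85⌉ = 5 hosts.
A packing using 5 hosts:
  host 1: 60 + 25 = 85
  host 2: 55 + 25 = 80
  host 3: 50 + 25 + 10 = 85
  host 4: 45 + 25 + 10 = 80
  host 5: 20 = 20
This matches the lower bound, so 5 is optimal.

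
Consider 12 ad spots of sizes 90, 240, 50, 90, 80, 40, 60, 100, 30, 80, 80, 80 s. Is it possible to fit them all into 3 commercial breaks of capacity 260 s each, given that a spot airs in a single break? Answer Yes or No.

No

Total = 1020 s; ⌈1020/260⌉ = 4.
At least 4 commercial breaks are required, but only 3 are allowed.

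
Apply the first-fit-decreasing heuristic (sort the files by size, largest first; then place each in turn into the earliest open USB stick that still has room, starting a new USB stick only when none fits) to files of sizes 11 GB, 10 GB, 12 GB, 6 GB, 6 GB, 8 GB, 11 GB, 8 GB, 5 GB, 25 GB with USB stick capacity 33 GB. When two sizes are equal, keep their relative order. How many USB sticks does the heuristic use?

4

Sorted descending: 25, 12, 11, 11, 10, 8, 8, 6, 6, 5.
  25 → USB stick 1 (new)  [load 25/33]
  12 → USB stick 2 (new)  [load 12/33]
  11 → USB stick 2  [load 23/33]
  11 → USB stick 3 (new)  [load 11/33]
  10 → USB stick 2  [load 33/33]
  8 → USB stick 1  [load 33/33]
  8 → USB stick 3  [load 19/33]
  6 → USB stick 3  [load 25/33]
  6 → USB stick 3  [load 31/33]
  5 → USB stick 4 (new)  [load 5/33]
4 USB sticks opened.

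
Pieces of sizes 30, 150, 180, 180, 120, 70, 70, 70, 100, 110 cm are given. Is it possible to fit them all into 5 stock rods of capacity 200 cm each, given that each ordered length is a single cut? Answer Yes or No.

No

Total = 1080 cm; ⌈1080/200⌉ = 6.
At least 6 stock rods are required, but only 5 are allowed.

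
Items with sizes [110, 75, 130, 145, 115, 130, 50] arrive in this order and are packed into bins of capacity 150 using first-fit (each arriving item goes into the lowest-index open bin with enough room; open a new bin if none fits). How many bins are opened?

  110 → bin 1 (new)  [load 110/150]
  75 → bin 2 (new)  [load 75/150]
  130 → bin 3 (new)  [load 130/150]
  145 → bin 4 (new)  [load 145/150]
  115 → bin 5 (new)  [load 115/150]
  130 → bin 6 (new)  [load 130/150]
  50 → bin 2  [load 125/150]
6 bins opened.

6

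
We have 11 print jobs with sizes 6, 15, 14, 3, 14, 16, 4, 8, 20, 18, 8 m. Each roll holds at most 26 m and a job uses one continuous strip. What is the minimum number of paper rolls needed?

Total = 20 + 18 + 16 + 15 + 14 + 14 + 8 + 8 + 6 + 4 + 3 = 126 m.
Lower bound: ⌈126/26⌉ = 5 paper rolls.
Also, 6 print jobs each exceed 13 m, and no two of those can share a roll, so at least 6 paper rolls are needed.
A packing using 6 paper rolls:
  roll 1: 20 + 6 = 26
  roll 2: 18 + 8 = 26
  roll 3: 16 + 8 = 24
  roll 4: 15 + 4 + 3 = 22
  roll 5: 14 = 14
  roll 6: 14 = 14
This matches the lower bound, so 6 is optimal.

6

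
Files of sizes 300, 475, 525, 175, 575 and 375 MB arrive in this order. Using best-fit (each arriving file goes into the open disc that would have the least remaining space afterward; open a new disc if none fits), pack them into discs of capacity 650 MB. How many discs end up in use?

  300 → disc 1 (new)  [load 300/650]
  475 → disc 2 (new)  [load 475/650]
  525 → disc 3 (new)  [load 525/650]
  175 → disc 2  [load 650/650]
  575 → disc 4 (new)  [load 575/650]
  375 → disc 5 (new)  [load 375/650]
5 discs opened.

5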